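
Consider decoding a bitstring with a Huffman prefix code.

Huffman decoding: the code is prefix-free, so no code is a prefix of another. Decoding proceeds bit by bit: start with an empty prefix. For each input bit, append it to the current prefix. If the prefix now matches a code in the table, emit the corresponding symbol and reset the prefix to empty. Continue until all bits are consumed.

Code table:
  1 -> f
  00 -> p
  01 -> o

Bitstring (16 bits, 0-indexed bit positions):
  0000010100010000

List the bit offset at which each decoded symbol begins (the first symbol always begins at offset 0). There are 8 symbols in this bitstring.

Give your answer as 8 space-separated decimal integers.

Bit 0: prefix='0' (no match yet)
Bit 1: prefix='00' -> emit 'p', reset
Bit 2: prefix='0' (no match yet)
Bit 3: prefix='00' -> emit 'p', reset
Bit 4: prefix='0' (no match yet)
Bit 5: prefix='01' -> emit 'o', reset
Bit 6: prefix='0' (no match yet)
Bit 7: prefix='01' -> emit 'o', reset
Bit 8: prefix='0' (no match yet)
Bit 9: prefix='00' -> emit 'p', reset
Bit 10: prefix='0' (no match yet)
Bit 11: prefix='01' -> emit 'o', reset
Bit 12: prefix='0' (no match yet)
Bit 13: prefix='00' -> emit 'p', reset
Bit 14: prefix='0' (no match yet)
Bit 15: prefix='00' -> emit 'p', reset

Answer: 0 2 4 6 8 10 12 14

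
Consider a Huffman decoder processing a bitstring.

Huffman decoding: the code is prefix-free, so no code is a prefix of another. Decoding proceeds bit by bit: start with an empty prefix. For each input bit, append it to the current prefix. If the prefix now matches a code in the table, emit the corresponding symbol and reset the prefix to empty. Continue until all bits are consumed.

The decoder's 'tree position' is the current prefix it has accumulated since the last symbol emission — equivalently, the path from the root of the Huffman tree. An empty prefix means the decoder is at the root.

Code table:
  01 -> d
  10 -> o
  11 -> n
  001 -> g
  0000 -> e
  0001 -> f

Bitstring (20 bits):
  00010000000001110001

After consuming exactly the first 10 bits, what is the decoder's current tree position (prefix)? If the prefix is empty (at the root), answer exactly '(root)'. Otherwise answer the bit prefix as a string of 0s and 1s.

Bit 0: prefix='0' (no match yet)
Bit 1: prefix='00' (no match yet)
Bit 2: prefix='000' (no match yet)
Bit 3: prefix='0001' -> emit 'f', reset
Bit 4: prefix='0' (no match yet)
Bit 5: prefix='00' (no match yet)
Bit 6: prefix='000' (no match yet)
Bit 7: prefix='0000' -> emit 'e', reset
Bit 8: prefix='0' (no match yet)
Bit 9: prefix='00' (no match yet)

Answer: 00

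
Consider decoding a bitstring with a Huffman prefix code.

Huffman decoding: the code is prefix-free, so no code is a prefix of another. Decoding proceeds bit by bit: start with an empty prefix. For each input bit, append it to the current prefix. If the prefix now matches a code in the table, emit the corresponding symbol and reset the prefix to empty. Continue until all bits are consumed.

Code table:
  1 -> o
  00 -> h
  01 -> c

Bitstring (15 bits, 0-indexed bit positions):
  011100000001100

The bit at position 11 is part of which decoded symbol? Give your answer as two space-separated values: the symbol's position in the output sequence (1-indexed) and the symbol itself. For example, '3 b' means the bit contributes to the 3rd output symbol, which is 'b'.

Answer: 7 c

Derivation:
Bit 0: prefix='0' (no match yet)
Bit 1: prefix='01' -> emit 'c', reset
Bit 2: prefix='1' -> emit 'o', reset
Bit 3: prefix='1' -> emit 'o', reset
Bit 4: prefix='0' (no match yet)
Bit 5: prefix='00' -> emit 'h', reset
Bit 6: prefix='0' (no match yet)
Bit 7: prefix='00' -> emit 'h', reset
Bit 8: prefix='0' (no match yet)
Bit 9: prefix='00' -> emit 'h', reset
Bit 10: prefix='0' (no match yet)
Bit 11: prefix='01' -> emit 'c', reset
Bit 12: prefix='1' -> emit 'o', reset
Bit 13: prefix='0' (no match yet)
Bit 14: prefix='00' -> emit 'h', reset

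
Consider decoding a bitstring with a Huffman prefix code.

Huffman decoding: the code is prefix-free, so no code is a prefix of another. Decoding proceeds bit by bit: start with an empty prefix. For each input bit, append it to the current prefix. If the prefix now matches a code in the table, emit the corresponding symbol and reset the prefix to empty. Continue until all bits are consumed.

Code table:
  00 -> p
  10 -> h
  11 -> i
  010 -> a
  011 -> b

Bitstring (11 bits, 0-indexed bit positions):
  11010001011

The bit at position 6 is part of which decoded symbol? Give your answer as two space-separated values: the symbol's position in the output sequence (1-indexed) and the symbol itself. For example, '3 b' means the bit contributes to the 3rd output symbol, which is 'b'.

Answer: 3 p

Derivation:
Bit 0: prefix='1' (no match yet)
Bit 1: prefix='11' -> emit 'i', reset
Bit 2: prefix='0' (no match yet)
Bit 3: prefix='01' (no match yet)
Bit 4: prefix='010' -> emit 'a', reset
Bit 5: prefix='0' (no match yet)
Bit 6: prefix='00' -> emit 'p', reset
Bit 7: prefix='1' (no match yet)
Bit 8: prefix='10' -> emit 'h', reset
Bit 9: prefix='1' (no match yet)
Bit 10: prefix='11' -> emit 'i', reset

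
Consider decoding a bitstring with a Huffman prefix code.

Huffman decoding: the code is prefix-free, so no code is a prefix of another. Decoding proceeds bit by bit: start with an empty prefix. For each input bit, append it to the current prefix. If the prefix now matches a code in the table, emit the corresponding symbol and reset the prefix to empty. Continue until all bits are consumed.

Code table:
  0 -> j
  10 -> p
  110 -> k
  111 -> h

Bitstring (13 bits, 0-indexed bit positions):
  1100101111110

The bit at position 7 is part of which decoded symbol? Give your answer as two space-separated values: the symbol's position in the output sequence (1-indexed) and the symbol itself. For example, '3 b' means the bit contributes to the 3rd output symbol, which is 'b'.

Answer: 4 h

Derivation:
Bit 0: prefix='1' (no match yet)
Bit 1: prefix='11' (no match yet)
Bit 2: prefix='110' -> emit 'k', reset
Bit 3: prefix='0' -> emit 'j', reset
Bit 4: prefix='1' (no match yet)
Bit 5: prefix='10' -> emit 'p', reset
Bit 6: prefix='1' (no match yet)
Bit 7: prefix='11' (no match yet)
Bit 8: prefix='111' -> emit 'h', reset
Bit 9: prefix='1' (no match yet)
Bit 10: prefix='11' (no match yet)
Bit 11: prefix='111' -> emit 'h', reset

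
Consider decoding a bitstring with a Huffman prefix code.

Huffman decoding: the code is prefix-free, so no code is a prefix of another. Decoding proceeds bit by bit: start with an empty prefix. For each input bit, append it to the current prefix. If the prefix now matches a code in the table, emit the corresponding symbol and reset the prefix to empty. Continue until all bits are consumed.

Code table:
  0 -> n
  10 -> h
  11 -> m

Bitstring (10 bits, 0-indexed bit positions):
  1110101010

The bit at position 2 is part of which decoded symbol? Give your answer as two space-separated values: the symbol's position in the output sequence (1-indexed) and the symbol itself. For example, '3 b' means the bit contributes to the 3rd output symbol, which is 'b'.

Answer: 2 h

Derivation:
Bit 0: prefix='1' (no match yet)
Bit 1: prefix='11' -> emit 'm', reset
Bit 2: prefix='1' (no match yet)
Bit 3: prefix='10' -> emit 'h', reset
Bit 4: prefix='1' (no match yet)
Bit 5: prefix='10' -> emit 'h', reset
Bit 6: prefix='1' (no match yet)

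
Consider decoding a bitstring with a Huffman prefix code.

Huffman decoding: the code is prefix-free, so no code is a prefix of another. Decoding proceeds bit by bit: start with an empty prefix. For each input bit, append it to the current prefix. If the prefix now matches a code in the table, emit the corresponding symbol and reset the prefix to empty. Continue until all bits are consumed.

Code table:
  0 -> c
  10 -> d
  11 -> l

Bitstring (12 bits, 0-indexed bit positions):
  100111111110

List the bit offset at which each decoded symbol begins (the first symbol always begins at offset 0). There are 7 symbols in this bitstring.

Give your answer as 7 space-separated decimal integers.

Bit 0: prefix='1' (no match yet)
Bit 1: prefix='10' -> emit 'd', reset
Bit 2: prefix='0' -> emit 'c', reset
Bit 3: prefix='1' (no match yet)
Bit 4: prefix='11' -> emit 'l', reset
Bit 5: prefix='1' (no match yet)
Bit 6: prefix='11' -> emit 'l', reset
Bit 7: prefix='1' (no match yet)
Bit 8: prefix='11' -> emit 'l', reset
Bit 9: prefix='1' (no match yet)
Bit 10: prefix='11' -> emit 'l', reset
Bit 11: prefix='0' -> emit 'c', reset

Answer: 0 2 3 5 7 9 11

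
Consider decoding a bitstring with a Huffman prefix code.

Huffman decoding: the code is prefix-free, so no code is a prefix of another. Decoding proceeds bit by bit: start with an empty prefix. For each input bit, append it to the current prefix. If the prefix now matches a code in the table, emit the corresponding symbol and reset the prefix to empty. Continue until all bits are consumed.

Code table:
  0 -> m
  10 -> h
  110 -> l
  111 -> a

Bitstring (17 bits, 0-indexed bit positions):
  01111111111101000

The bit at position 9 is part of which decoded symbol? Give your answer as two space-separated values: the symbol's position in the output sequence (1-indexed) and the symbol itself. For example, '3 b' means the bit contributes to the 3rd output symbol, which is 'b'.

Bit 0: prefix='0' -> emit 'm', reset
Bit 1: prefix='1' (no match yet)
Bit 2: prefix='11' (no match yet)
Bit 3: prefix='111' -> emit 'a', reset
Bit 4: prefix='1' (no match yet)
Bit 5: prefix='11' (no match yet)
Bit 6: prefix='111' -> emit 'a', reset
Bit 7: prefix='1' (no match yet)
Bit 8: prefix='11' (no match yet)
Bit 9: prefix='111' -> emit 'a', reset
Bit 10: prefix='1' (no match yet)
Bit 11: prefix='11' (no match yet)
Bit 12: prefix='110' -> emit 'l', reset
Bit 13: prefix='1' (no match yet)

Answer: 4 a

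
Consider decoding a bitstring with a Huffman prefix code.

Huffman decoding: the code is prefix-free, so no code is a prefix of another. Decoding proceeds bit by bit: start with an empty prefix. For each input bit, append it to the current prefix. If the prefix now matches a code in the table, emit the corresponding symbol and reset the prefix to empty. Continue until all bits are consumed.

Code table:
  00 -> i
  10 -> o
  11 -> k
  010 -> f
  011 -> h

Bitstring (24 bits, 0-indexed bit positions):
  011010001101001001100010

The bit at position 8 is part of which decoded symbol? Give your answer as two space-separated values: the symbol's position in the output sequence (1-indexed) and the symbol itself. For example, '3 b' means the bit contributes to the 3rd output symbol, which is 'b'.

Answer: 4 k

Derivation:
Bit 0: prefix='0' (no match yet)
Bit 1: prefix='01' (no match yet)
Bit 2: prefix='011' -> emit 'h', reset
Bit 3: prefix='0' (no match yet)
Bit 4: prefix='01' (no match yet)
Bit 5: prefix='010' -> emit 'f', reset
Bit 6: prefix='0' (no match yet)
Bit 7: prefix='00' -> emit 'i', reset
Bit 8: prefix='1' (no match yet)
Bit 9: prefix='11' -> emit 'k', reset
Bit 10: prefix='0' (no match yet)
Bit 11: prefix='01' (no match yet)
Bit 12: prefix='010' -> emit 'f', reset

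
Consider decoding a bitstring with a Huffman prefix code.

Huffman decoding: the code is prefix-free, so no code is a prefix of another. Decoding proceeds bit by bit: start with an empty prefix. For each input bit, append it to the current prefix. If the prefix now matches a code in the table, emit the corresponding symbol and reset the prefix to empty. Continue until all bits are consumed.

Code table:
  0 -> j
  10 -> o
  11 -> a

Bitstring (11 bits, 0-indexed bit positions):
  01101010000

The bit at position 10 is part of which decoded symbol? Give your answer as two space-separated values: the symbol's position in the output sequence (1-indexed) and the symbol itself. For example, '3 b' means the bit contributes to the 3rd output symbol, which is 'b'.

Answer: 8 j

Derivation:
Bit 0: prefix='0' -> emit 'j', reset
Bit 1: prefix='1' (no match yet)
Bit 2: prefix='11' -> emit 'a', reset
Bit 3: prefix='0' -> emit 'j', reset
Bit 4: prefix='1' (no match yet)
Bit 5: prefix='10' -> emit 'o', reset
Bit 6: prefix='1' (no match yet)
Bit 7: prefix='10' -> emit 'o', reset
Bit 8: prefix='0' -> emit 'j', reset
Bit 9: prefix='0' -> emit 'j', reset
Bit 10: prefix='0' -> emit 'j', reset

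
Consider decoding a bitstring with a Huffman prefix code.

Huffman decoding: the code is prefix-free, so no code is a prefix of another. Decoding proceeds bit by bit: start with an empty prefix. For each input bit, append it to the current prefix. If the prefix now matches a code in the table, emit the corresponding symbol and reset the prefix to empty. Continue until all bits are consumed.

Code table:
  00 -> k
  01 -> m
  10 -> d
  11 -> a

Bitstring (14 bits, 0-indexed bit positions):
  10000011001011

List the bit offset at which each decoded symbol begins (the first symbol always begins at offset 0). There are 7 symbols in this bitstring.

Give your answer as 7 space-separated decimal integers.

Bit 0: prefix='1' (no match yet)
Bit 1: prefix='10' -> emit 'd', reset
Bit 2: prefix='0' (no match yet)
Bit 3: prefix='00' -> emit 'k', reset
Bit 4: prefix='0' (no match yet)
Bit 5: prefix='00' -> emit 'k', reset
Bit 6: prefix='1' (no match yet)
Bit 7: prefix='11' -> emit 'a', reset
Bit 8: prefix='0' (no match yet)
Bit 9: prefix='00' -> emit 'k', reset
Bit 10: prefix='1' (no match yet)
Bit 11: prefix='10' -> emit 'd', reset
Bit 12: prefix='1' (no match yet)
Bit 13: prefix='11' -> emit 'a', reset

Answer: 0 2 4 6 8 10 12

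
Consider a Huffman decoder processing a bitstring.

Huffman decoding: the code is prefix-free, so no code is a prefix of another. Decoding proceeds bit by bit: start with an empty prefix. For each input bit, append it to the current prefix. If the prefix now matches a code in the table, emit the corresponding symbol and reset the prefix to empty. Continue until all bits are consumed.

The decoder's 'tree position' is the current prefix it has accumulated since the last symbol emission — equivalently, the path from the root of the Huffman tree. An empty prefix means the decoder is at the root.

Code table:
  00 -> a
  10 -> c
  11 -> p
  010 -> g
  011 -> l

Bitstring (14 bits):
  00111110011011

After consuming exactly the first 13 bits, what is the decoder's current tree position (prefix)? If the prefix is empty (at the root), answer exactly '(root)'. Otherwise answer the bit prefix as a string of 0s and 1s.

Answer: 01

Derivation:
Bit 0: prefix='0' (no match yet)
Bit 1: prefix='00' -> emit 'a', reset
Bit 2: prefix='1' (no match yet)
Bit 3: prefix='11' -> emit 'p', reset
Bit 4: prefix='1' (no match yet)
Bit 5: prefix='11' -> emit 'p', reset
Bit 6: prefix='1' (no match yet)
Bit 7: prefix='10' -> emit 'c', reset
Bit 8: prefix='0' (no match yet)
Bit 9: prefix='01' (no match yet)
Bit 10: prefix='011' -> emit 'l', reset
Bit 11: prefix='0' (no match yet)
Bit 12: prefix='01' (no match yet)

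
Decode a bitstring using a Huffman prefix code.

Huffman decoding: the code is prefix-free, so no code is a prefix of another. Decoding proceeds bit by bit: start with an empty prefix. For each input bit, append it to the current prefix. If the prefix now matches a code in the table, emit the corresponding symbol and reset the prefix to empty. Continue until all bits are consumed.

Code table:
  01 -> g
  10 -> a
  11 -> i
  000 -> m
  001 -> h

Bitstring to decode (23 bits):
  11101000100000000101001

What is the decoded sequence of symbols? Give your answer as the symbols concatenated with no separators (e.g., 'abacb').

Bit 0: prefix='1' (no match yet)
Bit 1: prefix='11' -> emit 'i', reset
Bit 2: prefix='1' (no match yet)
Bit 3: prefix='10' -> emit 'a', reset
Bit 4: prefix='1' (no match yet)
Bit 5: prefix='10' -> emit 'a', reset
Bit 6: prefix='0' (no match yet)
Bit 7: prefix='00' (no match yet)
Bit 8: prefix='001' -> emit 'h', reset
Bit 9: prefix='0' (no match yet)
Bit 10: prefix='00' (no match yet)
Bit 11: prefix='000' -> emit 'm', reset
Bit 12: prefix='0' (no match yet)
Bit 13: prefix='00' (no match yet)
Bit 14: prefix='000' -> emit 'm', reset
Bit 15: prefix='0' (no match yet)
Bit 16: prefix='00' (no match yet)
Bit 17: prefix='001' -> emit 'h', reset
Bit 18: prefix='0' (no match yet)
Bit 19: prefix='01' -> emit 'g', reset
Bit 20: prefix='0' (no match yet)
Bit 21: prefix='00' (no match yet)
Bit 22: prefix='001' -> emit 'h', reset

Answer: iaahmmhgh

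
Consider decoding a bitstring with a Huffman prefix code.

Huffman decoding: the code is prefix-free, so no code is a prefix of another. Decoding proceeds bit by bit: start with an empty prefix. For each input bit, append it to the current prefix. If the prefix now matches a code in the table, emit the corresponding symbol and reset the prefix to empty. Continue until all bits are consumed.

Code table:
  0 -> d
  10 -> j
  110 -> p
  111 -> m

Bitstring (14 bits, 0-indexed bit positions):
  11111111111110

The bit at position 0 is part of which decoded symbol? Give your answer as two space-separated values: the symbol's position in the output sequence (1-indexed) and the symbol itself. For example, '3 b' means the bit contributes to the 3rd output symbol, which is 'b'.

Answer: 1 m

Derivation:
Bit 0: prefix='1' (no match yet)
Bit 1: prefix='11' (no match yet)
Bit 2: prefix='111' -> emit 'm', reset
Bit 3: prefix='1' (no match yet)
Bit 4: prefix='11' (no match yet)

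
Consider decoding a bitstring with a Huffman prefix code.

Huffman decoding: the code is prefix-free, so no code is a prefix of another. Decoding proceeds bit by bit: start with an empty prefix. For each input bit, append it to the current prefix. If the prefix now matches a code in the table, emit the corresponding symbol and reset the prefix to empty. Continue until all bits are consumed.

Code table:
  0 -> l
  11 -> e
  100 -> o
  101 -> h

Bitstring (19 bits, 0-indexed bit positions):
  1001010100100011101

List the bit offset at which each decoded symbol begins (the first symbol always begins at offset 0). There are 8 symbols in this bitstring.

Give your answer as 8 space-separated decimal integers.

Answer: 0 3 6 7 10 13 14 16

Derivation:
Bit 0: prefix='1' (no match yet)
Bit 1: prefix='10' (no match yet)
Bit 2: prefix='100' -> emit 'o', reset
Bit 3: prefix='1' (no match yet)
Bit 4: prefix='10' (no match yet)
Bit 5: prefix='101' -> emit 'h', reset
Bit 6: prefix='0' -> emit 'l', reset
Bit 7: prefix='1' (no match yet)
Bit 8: prefix='10' (no match yet)
Bit 9: prefix='100' -> emit 'o', reset
Bit 10: prefix='1' (no match yet)
Bit 11: prefix='10' (no match yet)
Bit 12: prefix='100' -> emit 'o', reset
Bit 13: prefix='0' -> emit 'l', reset
Bit 14: prefix='1' (no match yet)
Bit 15: prefix='11' -> emit 'e', reset
Bit 16: prefix='1' (no match yet)
Bit 17: prefix='10' (no match yet)
Bit 18: prefix='101' -> emit 'h', reset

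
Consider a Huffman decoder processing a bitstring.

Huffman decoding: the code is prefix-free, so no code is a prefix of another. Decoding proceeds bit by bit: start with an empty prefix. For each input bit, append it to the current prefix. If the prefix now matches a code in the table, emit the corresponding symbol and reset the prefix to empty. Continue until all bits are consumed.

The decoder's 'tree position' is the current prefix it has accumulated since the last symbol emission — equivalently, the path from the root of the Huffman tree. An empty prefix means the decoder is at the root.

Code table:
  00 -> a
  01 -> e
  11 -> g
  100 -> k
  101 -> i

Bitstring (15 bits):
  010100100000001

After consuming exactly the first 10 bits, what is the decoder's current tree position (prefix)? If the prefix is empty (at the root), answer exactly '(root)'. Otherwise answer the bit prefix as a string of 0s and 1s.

Bit 0: prefix='0' (no match yet)
Bit 1: prefix='01' -> emit 'e', reset
Bit 2: prefix='0' (no match yet)
Bit 3: prefix='01' -> emit 'e', reset
Bit 4: prefix='0' (no match yet)
Bit 5: prefix='00' -> emit 'a', reset
Bit 6: prefix='1' (no match yet)
Bit 7: prefix='10' (no match yet)
Bit 8: prefix='100' -> emit 'k', reset
Bit 9: prefix='0' (no match yet)

Answer: 0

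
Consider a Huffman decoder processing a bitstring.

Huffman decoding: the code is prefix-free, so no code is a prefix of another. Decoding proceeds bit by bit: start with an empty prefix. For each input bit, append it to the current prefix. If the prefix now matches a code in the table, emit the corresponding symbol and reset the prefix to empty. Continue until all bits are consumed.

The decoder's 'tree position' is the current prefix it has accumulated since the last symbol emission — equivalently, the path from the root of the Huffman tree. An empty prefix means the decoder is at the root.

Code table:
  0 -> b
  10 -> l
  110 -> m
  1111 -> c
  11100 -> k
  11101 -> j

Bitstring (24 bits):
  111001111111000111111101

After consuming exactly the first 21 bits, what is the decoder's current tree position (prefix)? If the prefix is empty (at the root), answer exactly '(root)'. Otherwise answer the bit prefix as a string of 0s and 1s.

Answer: 11

Derivation:
Bit 0: prefix='1' (no match yet)
Bit 1: prefix='11' (no match yet)
Bit 2: prefix='111' (no match yet)
Bit 3: prefix='1110' (no match yet)
Bit 4: prefix='11100' -> emit 'k', reset
Bit 5: prefix='1' (no match yet)
Bit 6: prefix='11' (no match yet)
Bit 7: prefix='111' (no match yet)
Bit 8: prefix='1111' -> emit 'c', reset
Bit 9: prefix='1' (no match yet)
Bit 10: prefix='11' (no match yet)
Bit 11: prefix='111' (no match yet)
Bit 12: prefix='1110' (no match yet)
Bit 13: prefix='11100' -> emit 'k', reset
Bit 14: prefix='0' -> emit 'b', reset
Bit 15: prefix='1' (no match yet)
Bit 16: prefix='11' (no match yet)
Bit 17: prefix='111' (no match yet)
Bit 18: prefix='1111' -> emit 'c', reset
Bit 19: prefix='1' (no match yet)
Bit 20: prefix='11' (no match yet)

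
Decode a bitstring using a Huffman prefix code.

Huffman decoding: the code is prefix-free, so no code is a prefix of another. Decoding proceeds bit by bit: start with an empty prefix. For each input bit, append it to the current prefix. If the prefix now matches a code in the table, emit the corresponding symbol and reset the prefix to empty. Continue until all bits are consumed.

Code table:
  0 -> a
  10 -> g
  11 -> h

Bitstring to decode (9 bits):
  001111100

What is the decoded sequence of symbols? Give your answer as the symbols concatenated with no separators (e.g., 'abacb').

Answer: aahhga

Derivation:
Bit 0: prefix='0' -> emit 'a', reset
Bit 1: prefix='0' -> emit 'a', reset
Bit 2: prefix='1' (no match yet)
Bit 3: prefix='11' -> emit 'h', reset
Bit 4: prefix='1' (no match yet)
Bit 5: prefix='11' -> emit 'h', reset
Bit 6: prefix='1' (no match yet)
Bit 7: prefix='10' -> emit 'g', reset
Bit 8: prefix='0' -> emit 'a', reset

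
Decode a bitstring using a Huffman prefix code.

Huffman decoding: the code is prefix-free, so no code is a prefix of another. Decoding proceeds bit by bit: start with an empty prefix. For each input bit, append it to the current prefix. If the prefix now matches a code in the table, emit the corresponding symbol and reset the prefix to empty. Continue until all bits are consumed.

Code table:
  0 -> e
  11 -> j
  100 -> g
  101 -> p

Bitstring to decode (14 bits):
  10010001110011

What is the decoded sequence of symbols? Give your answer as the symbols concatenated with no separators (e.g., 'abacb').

Bit 0: prefix='1' (no match yet)
Bit 1: prefix='10' (no match yet)
Bit 2: prefix='100' -> emit 'g', reset
Bit 3: prefix='1' (no match yet)
Bit 4: prefix='10' (no match yet)
Bit 5: prefix='100' -> emit 'g', reset
Bit 6: prefix='0' -> emit 'e', reset
Bit 7: prefix='1' (no match yet)
Bit 8: prefix='11' -> emit 'j', reset
Bit 9: prefix='1' (no match yet)
Bit 10: prefix='10' (no match yet)
Bit 11: prefix='100' -> emit 'g', reset
Bit 12: prefix='1' (no match yet)
Bit 13: prefix='11' -> emit 'j', reset

Answer: ggejgj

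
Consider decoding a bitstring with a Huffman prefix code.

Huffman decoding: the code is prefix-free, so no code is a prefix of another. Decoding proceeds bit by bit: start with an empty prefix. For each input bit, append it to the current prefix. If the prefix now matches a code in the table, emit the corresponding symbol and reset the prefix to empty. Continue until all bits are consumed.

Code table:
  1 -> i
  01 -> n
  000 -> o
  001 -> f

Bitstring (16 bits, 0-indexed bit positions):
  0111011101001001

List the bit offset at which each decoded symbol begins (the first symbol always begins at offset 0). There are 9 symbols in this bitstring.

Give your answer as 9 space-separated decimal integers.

Answer: 0 2 3 4 6 7 8 10 13

Derivation:
Bit 0: prefix='0' (no match yet)
Bit 1: prefix='01' -> emit 'n', reset
Bit 2: prefix='1' -> emit 'i', reset
Bit 3: prefix='1' -> emit 'i', reset
Bit 4: prefix='0' (no match yet)
Bit 5: prefix='01' -> emit 'n', reset
Bit 6: prefix='1' -> emit 'i', reset
Bit 7: prefix='1' -> emit 'i', reset
Bit 8: prefix='0' (no match yet)
Bit 9: prefix='01' -> emit 'n', reset
Bit 10: prefix='0' (no match yet)
Bit 11: prefix='00' (no match yet)
Bit 12: prefix='001' -> emit 'f', reset
Bit 13: prefix='0' (no match yet)
Bit 14: prefix='00' (no match yet)
Bit 15: prefix='001' -> emit 'f', reset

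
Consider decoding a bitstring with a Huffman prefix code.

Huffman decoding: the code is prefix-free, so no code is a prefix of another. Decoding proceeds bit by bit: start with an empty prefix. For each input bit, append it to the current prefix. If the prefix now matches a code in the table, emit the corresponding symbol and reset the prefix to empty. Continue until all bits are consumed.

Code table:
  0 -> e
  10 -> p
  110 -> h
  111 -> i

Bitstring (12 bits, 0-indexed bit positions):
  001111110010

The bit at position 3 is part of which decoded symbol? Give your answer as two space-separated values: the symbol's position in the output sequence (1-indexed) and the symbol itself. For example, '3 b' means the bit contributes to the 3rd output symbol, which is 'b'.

Bit 0: prefix='0' -> emit 'e', reset
Bit 1: prefix='0' -> emit 'e', reset
Bit 2: prefix='1' (no match yet)
Bit 3: prefix='11' (no match yet)
Bit 4: prefix='111' -> emit 'i', reset
Bit 5: prefix='1' (no match yet)
Bit 6: prefix='11' (no match yet)
Bit 7: prefix='111' -> emit 'i', reset

Answer: 3 i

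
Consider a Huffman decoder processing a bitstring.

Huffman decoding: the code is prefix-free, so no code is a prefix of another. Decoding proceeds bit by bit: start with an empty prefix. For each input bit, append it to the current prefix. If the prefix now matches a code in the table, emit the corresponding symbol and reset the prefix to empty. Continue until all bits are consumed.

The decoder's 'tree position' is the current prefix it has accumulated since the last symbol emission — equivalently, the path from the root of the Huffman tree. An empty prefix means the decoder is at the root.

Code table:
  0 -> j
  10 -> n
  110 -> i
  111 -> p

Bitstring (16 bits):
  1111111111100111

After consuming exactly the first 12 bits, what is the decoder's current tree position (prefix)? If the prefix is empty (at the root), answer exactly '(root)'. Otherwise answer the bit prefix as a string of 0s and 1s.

Bit 0: prefix='1' (no match yet)
Bit 1: prefix='11' (no match yet)
Bit 2: prefix='111' -> emit 'p', reset
Bit 3: prefix='1' (no match yet)
Bit 4: prefix='11' (no match yet)
Bit 5: prefix='111' -> emit 'p', reset
Bit 6: prefix='1' (no match yet)
Bit 7: prefix='11' (no match yet)
Bit 8: prefix='111' -> emit 'p', reset
Bit 9: prefix='1' (no match yet)
Bit 10: prefix='11' (no match yet)
Bit 11: prefix='110' -> emit 'i', reset

Answer: (root)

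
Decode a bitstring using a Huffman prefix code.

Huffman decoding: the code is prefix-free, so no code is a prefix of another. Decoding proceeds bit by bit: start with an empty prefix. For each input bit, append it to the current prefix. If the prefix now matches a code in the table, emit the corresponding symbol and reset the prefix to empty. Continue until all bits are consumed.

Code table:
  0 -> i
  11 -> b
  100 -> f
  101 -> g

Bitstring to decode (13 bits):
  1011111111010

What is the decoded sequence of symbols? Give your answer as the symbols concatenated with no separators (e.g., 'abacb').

Answer: gbbbgi

Derivation:
Bit 0: prefix='1' (no match yet)
Bit 1: prefix='10' (no match yet)
Bit 2: prefix='101' -> emit 'g', reset
Bit 3: prefix='1' (no match yet)
Bit 4: prefix='11' -> emit 'b', reset
Bit 5: prefix='1' (no match yet)
Bit 6: prefix='11' -> emit 'b', reset
Bit 7: prefix='1' (no match yet)
Bit 8: prefix='11' -> emit 'b', reset
Bit 9: prefix='1' (no match yet)
Bit 10: prefix='10' (no match yet)
Bit 11: prefix='101' -> emit 'g', reset
Bit 12: prefix='0' -> emit 'i', reset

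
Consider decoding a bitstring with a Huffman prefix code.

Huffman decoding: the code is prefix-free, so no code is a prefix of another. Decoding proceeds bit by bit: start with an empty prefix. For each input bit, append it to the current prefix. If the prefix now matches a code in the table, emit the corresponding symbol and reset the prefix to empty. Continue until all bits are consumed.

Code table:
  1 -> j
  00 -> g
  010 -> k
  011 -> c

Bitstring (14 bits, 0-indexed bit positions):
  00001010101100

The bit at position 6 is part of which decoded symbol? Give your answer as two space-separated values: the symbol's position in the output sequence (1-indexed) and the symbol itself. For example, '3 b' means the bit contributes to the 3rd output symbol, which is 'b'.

Answer: 4 k

Derivation:
Bit 0: prefix='0' (no match yet)
Bit 1: prefix='00' -> emit 'g', reset
Bit 2: prefix='0' (no match yet)
Bit 3: prefix='00' -> emit 'g', reset
Bit 4: prefix='1' -> emit 'j', reset
Bit 5: prefix='0' (no match yet)
Bit 6: prefix='01' (no match yet)
Bit 7: prefix='010' -> emit 'k', reset
Bit 8: prefix='1' -> emit 'j', reset
Bit 9: prefix='0' (no match yet)
Bit 10: prefix='01' (no match yet)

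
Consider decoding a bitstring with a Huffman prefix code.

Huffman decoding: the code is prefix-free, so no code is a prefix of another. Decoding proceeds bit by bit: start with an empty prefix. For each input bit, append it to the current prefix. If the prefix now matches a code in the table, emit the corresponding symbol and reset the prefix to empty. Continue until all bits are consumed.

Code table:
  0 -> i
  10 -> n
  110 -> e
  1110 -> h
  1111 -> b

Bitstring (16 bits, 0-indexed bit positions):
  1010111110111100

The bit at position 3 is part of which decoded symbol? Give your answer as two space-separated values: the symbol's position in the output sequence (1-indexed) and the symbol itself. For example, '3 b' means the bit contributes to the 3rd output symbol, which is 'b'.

Answer: 2 n

Derivation:
Bit 0: prefix='1' (no match yet)
Bit 1: prefix='10' -> emit 'n', reset
Bit 2: prefix='1' (no match yet)
Bit 3: prefix='10' -> emit 'n', reset
Bit 4: prefix='1' (no match yet)
Bit 5: prefix='11' (no match yet)
Bit 6: prefix='111' (no match yet)
Bit 7: prefix='1111' -> emit 'b', reset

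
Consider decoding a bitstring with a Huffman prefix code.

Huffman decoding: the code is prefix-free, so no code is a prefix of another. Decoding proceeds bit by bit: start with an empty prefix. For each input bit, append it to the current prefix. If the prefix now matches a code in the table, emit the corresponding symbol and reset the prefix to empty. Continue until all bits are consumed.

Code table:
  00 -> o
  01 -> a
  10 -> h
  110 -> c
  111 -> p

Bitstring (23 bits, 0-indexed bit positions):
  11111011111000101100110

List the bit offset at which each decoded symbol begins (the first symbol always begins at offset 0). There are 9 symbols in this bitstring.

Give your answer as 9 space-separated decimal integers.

Answer: 0 3 6 9 12 14 16 19 21

Derivation:
Bit 0: prefix='1' (no match yet)
Bit 1: prefix='11' (no match yet)
Bit 2: prefix='111' -> emit 'p', reset
Bit 3: prefix='1' (no match yet)
Bit 4: prefix='11' (no match yet)
Bit 5: prefix='110' -> emit 'c', reset
Bit 6: prefix='1' (no match yet)
Bit 7: prefix='11' (no match yet)
Bit 8: prefix='111' -> emit 'p', reset
Bit 9: prefix='1' (no match yet)
Bit 10: prefix='11' (no match yet)
Bit 11: prefix='110' -> emit 'c', reset
Bit 12: prefix='0' (no match yet)
Bit 13: prefix='00' -> emit 'o', reset
Bit 14: prefix='1' (no match yet)
Bit 15: prefix='10' -> emit 'h', reset
Bit 16: prefix='1' (no match yet)
Bit 17: prefix='11' (no match yet)
Bit 18: prefix='110' -> emit 'c', reset
Bit 19: prefix='0' (no match yet)
Bit 20: prefix='01' -> emit 'a', reset
Bit 21: prefix='1' (no match yet)
Bit 22: prefix='10' -> emit 'h', reset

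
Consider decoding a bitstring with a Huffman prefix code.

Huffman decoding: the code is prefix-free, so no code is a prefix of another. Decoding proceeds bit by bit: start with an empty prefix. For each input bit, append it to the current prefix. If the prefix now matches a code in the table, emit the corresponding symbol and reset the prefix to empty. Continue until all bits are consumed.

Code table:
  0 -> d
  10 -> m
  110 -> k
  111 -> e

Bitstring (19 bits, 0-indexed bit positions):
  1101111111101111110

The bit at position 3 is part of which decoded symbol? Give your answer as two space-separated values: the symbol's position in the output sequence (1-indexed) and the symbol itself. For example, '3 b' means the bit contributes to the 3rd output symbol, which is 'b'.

Answer: 2 e

Derivation:
Bit 0: prefix='1' (no match yet)
Bit 1: prefix='11' (no match yet)
Bit 2: prefix='110' -> emit 'k', reset
Bit 3: prefix='1' (no match yet)
Bit 4: prefix='11' (no match yet)
Bit 5: prefix='111' -> emit 'e', reset
Bit 6: prefix='1' (no match yet)
Bit 7: prefix='11' (no match yet)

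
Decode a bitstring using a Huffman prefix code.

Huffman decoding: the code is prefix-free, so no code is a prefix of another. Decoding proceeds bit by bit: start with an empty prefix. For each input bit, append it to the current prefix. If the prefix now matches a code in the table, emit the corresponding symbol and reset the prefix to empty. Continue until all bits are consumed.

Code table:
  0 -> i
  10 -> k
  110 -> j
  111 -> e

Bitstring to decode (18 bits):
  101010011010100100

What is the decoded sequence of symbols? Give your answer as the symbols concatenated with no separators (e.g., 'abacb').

Bit 0: prefix='1' (no match yet)
Bit 1: prefix='10' -> emit 'k', reset
Bit 2: prefix='1' (no match yet)
Bit 3: prefix='10' -> emit 'k', reset
Bit 4: prefix='1' (no match yet)
Bit 5: prefix='10' -> emit 'k', reset
Bit 6: prefix='0' -> emit 'i', reset
Bit 7: prefix='1' (no match yet)
Bit 8: prefix='11' (no match yet)
Bit 9: prefix='110' -> emit 'j', reset
Bit 10: prefix='1' (no match yet)
Bit 11: prefix='10' -> emit 'k', reset
Bit 12: prefix='1' (no match yet)
Bit 13: prefix='10' -> emit 'k', reset
Bit 14: prefix='0' -> emit 'i', reset
Bit 15: prefix='1' (no match yet)
Bit 16: prefix='10' -> emit 'k', reset
Bit 17: prefix='0' -> emit 'i', reset

Answer: kkkijkkiki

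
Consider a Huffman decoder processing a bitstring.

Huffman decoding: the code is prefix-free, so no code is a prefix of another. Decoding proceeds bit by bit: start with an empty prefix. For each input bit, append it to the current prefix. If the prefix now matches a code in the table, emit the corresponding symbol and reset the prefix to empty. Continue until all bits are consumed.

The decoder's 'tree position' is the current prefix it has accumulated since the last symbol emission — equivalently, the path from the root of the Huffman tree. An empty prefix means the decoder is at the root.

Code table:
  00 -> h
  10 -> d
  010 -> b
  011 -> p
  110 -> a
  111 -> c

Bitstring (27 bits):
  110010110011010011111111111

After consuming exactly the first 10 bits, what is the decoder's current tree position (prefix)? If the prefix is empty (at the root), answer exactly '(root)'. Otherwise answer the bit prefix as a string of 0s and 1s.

Bit 0: prefix='1' (no match yet)
Bit 1: prefix='11' (no match yet)
Bit 2: prefix='110' -> emit 'a', reset
Bit 3: prefix='0' (no match yet)
Bit 4: prefix='01' (no match yet)
Bit 5: prefix='010' -> emit 'b', reset
Bit 6: prefix='1' (no match yet)
Bit 7: prefix='11' (no match yet)
Bit 8: prefix='110' -> emit 'a', reset
Bit 9: prefix='0' (no match yet)

Answer: 0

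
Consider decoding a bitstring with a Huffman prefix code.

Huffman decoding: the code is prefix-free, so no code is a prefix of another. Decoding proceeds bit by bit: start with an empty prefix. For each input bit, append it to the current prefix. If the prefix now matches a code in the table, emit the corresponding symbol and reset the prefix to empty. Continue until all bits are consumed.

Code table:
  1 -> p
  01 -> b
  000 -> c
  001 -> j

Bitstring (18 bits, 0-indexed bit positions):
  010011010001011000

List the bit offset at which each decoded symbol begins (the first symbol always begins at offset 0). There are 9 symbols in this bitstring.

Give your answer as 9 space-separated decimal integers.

Bit 0: prefix='0' (no match yet)
Bit 1: prefix='01' -> emit 'b', reset
Bit 2: prefix='0' (no match yet)
Bit 3: prefix='00' (no match yet)
Bit 4: prefix='001' -> emit 'j', reset
Bit 5: prefix='1' -> emit 'p', reset
Bit 6: prefix='0' (no match yet)
Bit 7: prefix='01' -> emit 'b', reset
Bit 8: prefix='0' (no match yet)
Bit 9: prefix='00' (no match yet)
Bit 10: prefix='000' -> emit 'c', reset
Bit 11: prefix='1' -> emit 'p', reset
Bit 12: prefix='0' (no match yet)
Bit 13: prefix='01' -> emit 'b', reset
Bit 14: prefix='1' -> emit 'p', reset
Bit 15: prefix='0' (no match yet)
Bit 16: prefix='00' (no match yet)
Bit 17: prefix='000' -> emit 'c', reset

Answer: 0 2 5 6 8 11 12 14 15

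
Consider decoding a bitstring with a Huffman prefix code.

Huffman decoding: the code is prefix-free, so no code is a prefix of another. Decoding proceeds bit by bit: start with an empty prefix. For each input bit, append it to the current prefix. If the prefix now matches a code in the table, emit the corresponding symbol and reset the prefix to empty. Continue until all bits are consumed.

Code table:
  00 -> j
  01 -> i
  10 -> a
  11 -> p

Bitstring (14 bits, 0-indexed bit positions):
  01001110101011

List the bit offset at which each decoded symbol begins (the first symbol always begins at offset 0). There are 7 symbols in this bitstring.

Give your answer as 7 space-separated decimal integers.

Answer: 0 2 4 6 8 10 12

Derivation:
Bit 0: prefix='0' (no match yet)
Bit 1: prefix='01' -> emit 'i', reset
Bit 2: prefix='0' (no match yet)
Bit 3: prefix='00' -> emit 'j', reset
Bit 4: prefix='1' (no match yet)
Bit 5: prefix='11' -> emit 'p', reset
Bit 6: prefix='1' (no match yet)
Bit 7: prefix='10' -> emit 'a', reset
Bit 8: prefix='1' (no match yet)
Bit 9: prefix='10' -> emit 'a', reset
Bit 10: prefix='1' (no match yet)
Bit 11: prefix='10' -> emit 'a', reset
Bit 12: prefix='1' (no match yet)
Bit 13: prefix='11' -> emit 'p', reset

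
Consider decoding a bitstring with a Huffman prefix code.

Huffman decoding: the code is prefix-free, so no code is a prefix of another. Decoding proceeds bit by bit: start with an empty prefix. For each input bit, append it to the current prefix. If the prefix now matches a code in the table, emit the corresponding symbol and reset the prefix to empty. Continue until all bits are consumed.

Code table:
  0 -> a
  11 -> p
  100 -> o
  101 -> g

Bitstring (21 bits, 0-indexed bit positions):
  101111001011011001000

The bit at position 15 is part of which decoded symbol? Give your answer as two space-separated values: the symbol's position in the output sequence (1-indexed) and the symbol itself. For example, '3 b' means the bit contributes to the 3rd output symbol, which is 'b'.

Bit 0: prefix='1' (no match yet)
Bit 1: prefix='10' (no match yet)
Bit 2: prefix='101' -> emit 'g', reset
Bit 3: prefix='1' (no match yet)
Bit 4: prefix='11' -> emit 'p', reset
Bit 5: prefix='1' (no match yet)
Bit 6: prefix='10' (no match yet)
Bit 7: prefix='100' -> emit 'o', reset
Bit 8: prefix='1' (no match yet)
Bit 9: prefix='10' (no match yet)
Bit 10: prefix='101' -> emit 'g', reset
Bit 11: prefix='1' (no match yet)
Bit 12: prefix='10' (no match yet)
Bit 13: prefix='101' -> emit 'g', reset
Bit 14: prefix='1' (no match yet)
Bit 15: prefix='10' (no match yet)
Bit 16: prefix='100' -> emit 'o', reset
Bit 17: prefix='1' (no match yet)
Bit 18: prefix='10' (no match yet)
Bit 19: prefix='100' -> emit 'o', reset

Answer: 6 o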